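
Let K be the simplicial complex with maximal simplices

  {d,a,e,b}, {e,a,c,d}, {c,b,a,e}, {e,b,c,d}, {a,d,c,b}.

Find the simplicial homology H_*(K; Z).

H_0 = Z,  H_1 = 0,  H_2 = 0,  H_3 = Z.

K has 5 vertices, 10 edges, 10 triangles, 5 3-simplices.
rank ∂_0 = 0, rank ∂_1 = 4 ⇒ b_0 = 5 − 0 − 4 = 1; all invariant factors of ∂_1 are 1 so no torsion. So H_0 ≅ Z.
rank ∂_1 = 4, rank ∂_2 = 6 ⇒ b_1 = 10 − 4 − 6 = 0; all invariant factors of ∂_2 are 1 so no torsion. So H_1 ≅ 0.
rank ∂_2 = 6, rank ∂_3 = 4 ⇒ b_2 = 10 − 6 − 4 = 0; all invariant factors of ∂_3 are 1 so no torsion. So H_2 ≅ 0.
rank ∂_3 = 4, rank ∂_4 = 0 ⇒ b_3 = 5 − 4 − 0 = 1. So H_3 ≅ Z.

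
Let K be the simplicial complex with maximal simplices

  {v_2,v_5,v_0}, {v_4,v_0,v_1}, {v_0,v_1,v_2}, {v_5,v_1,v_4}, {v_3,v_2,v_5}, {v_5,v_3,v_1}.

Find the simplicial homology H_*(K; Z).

H_0 ≅ Z,  H_1 ≅ Z,  H_2 = 0.

Order the vertices as v_0 < v_1 < v_2 < v_3 < v_4 < v_5. Listing each simplex with vertices in this order, K has dimension 2 with simplices:

  0-simplices (6): [v_0], [v_1], [v_2], [v_3], [v_4], [v_5]
  1-simplices (12): [v_0,v_1], [v_0,v_2], [v_0,v_4], [v_0,v_5], [v_1,v_2], [v_1,v_3], [v_1,v_4], [v_1,v_5], [v_2,v_3], [v_2,v_5], [v_3,v_5], [v_4,v_5]
  2-simplices (6): [v_0,v_1,v_2], [v_0,v_1,v_4], [v_0,v_2,v_5], [v_1,v_3,v_5], [v_1,v_4,v_5], [v_2,v_3,v_5]

so the chain groups are C_0 ≅ Z^6, C_1 ≅ Z^12, C_2 ≅ Z^6.

The boundary map ∂_1: C_1 → C_0 is given by ∂[p,q] = [q] − [p]. For instance
  ∂[v_1,v_2] = [v_2] − [v_1].
As a 6×12 matrix over Z this has rank 5, with invariant factors (1,1,1,1,1).

The boundary map ∂_2: C_2 → C_1 acts by ∂[p,q,r] = [q,r] − [p,r] + [p,q]. For instance
  ∂[v_1,v_4,v_5] = [v_4,v_5] − [v_1,v_5] + [v_1,v_4],
  ∂[v_2,v_3,v_5] = [v_3,v_5] − [v_2,v_5] + [v_2,v_3].
This gives a 12×6 integer matrix of rank 6; reducing to Smith normal form yields diagonal entries (1,1,1,1,1,1).

Reading off H_k = ker ∂_k / im ∂_{k+1}:

  H_0: rank C_0 − rank ∂_1 = 6 − 5 = 1, and the invariant factors of ∂_1 are all 1, so H_0 ≅ Z.
  H_1: rank ker ∂_1 − rank ∂_2 = (12 − 5) − 6 = 1, and the invariant factors of ∂_2 are all 1, so H_1 ≅ Z.
  H_2: rank ker ∂_2 − rank ∂_3 = (6 − 6) − 0 = 0, and there is no ∂_3, so H_2 ≅ 0.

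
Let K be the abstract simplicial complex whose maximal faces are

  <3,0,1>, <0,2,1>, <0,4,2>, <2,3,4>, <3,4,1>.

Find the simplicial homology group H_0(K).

H_0 = Z.

Take the total order 0 < 1 < 2 < 3 < 4 on the vertex set. Then K (dimension 2) consists of the simplices:

  0-simplices (5): [0], [1], [2], [3], [4]
  1-simplices (10): [0,1], [0,2], [0,3], [0,4], [1,2], [1,3], [1,4], [2,3], [2,4], [3,4]
  2-simplices (5): [0,1,2], [0,1,3], [0,2,4], [1,3,4], [2,3,4]

Hence C_0 ≅ Z^5, C_1 ≅ Z^10, C_2 ≅ Z^5.

Boundary ∂_1: C_1 → C_0 sends each edge [p,q] (with p < q) to q − p. For instance
  ∂[0,4] = [4] − [0].
This gives a 5×10 integer matrix of rank 4; reducing to Smith normal form yields diagonal entries (1,1,1,1).

Boundary ∂_2: C_2 → C_1 sends each 2-simplex [p,q,r] to [q,r] − [p,r] + [p,q]. For instance
  ∂[0,2,4] = [2,4] − [0,4] + [0,2],
  ∂[0,1,2] = [1,2] − [0,2] + [0,1].
This gives a 10×5 integer matrix of rank 5; reducing to Smith normal form yields diagonal entries (1,1,1,1,1).

Reading off H_k = ker ∂_k / im ∂_{k+1}:

  H_0: rank C_0 − rank ∂_1 = 5 − 4 = 1, and the invariant factors of ∂_1 are all 1, so H_0 = Z.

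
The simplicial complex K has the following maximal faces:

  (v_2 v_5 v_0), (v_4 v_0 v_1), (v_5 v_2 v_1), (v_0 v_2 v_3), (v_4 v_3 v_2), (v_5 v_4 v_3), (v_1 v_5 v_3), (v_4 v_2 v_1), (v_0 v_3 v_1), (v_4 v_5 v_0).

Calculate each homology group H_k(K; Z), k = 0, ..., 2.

Order the vertices as v_0 < v_1 < v_2 < v_3 < v_4 < v_5. Listing each simplex with vertices in this order, K has dimension 2 with simplices:

  0-simplices (6): [v_0], [v_1], [v_2], [v_3], [v_4], [v_5]
  1-simplices (15): (15 of them)
  2-simplices (10): [v_0,v_1,v_3], [v_0,v_1,v_4], [v_0,v_2,v_3], [v_0,v_2,v_5], [v_0,v_4,v_5], [v_1,v_2,v_4], [v_1,v_2,v_5], [v_1,v_3,v_5], [v_2,v_3,v_4], [v_3,v_4,v_5]

so the chain groups are C_0 ≅ Z^6, C_1 ≅ Z^15, C_2 ≅ Z^10.

Boundary ∂_1: C_1 → C_0 sends each edge [p,q] (with p < q) to q − p.
As a 6×15 matrix over Z this has rank 5, with invariant factors (1,1,1,1,1).

Boundary ∂_2: C_2 → C_1 sends each 2-simplex [p,q,r] to [q,r] − [p,r] + [p,q]. For instance
  ∂[v_1,v_2,v_5] = [v_2,v_5] − [v_1,v_5] + [v_1,v_2],
  ∂[v_0,v_4,v_5] = [v_4,v_5] − [v_0,v_5] + [v_0,v_4].
This gives a 15×10 integer matrix of rank 10; reducing to Smith normal form yields diagonal entries (1,1,1,1,1,1,1,1,1,2).

Computing H_k = (kernel of ∂_k) / (image of ∂_{k+1}):

  H_0: rank C_0 − rank ∂_1 = 6 − 5 = 1, and the invariant factors of ∂_1 are all 1, so H_0 = Z.
  H_1: rank ker ∂_1 − rank ∂_2 = (15 − 5) − 10 = 0, and ∂_2 has invariant factor 2 > 1, so H_1 = Z/2Z.
  H_2: rank ker ∂_2 − rank ∂_3 = (10 − 10) − 0 = 0, and there is no ∂_3, so H_2 = 0.

H_0 ≅ Z,  H_1 ≅ Z/2Z,  H_2 = 0.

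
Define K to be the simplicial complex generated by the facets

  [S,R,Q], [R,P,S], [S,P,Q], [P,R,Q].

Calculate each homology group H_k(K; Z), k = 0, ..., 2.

We work with the vertex ordering P < Q < R < S. The simplices of K, each written with vertices in increasing order, are:

  0-simplices (4): P, Q, R, S
  1-simplices (6): PQ, PR, PS, QR, QS, RS
  2-simplices (4): PQR, PQS, PRS, QRS

Hence C_0 ≅ Z^4, C_1 ≅ Z^6, C_2 ≅ Z^4.

Boundary ∂_1: C_1 → C_0 maps an edge to its endpoints' difference, ∂[p,q] = q − p.
The 4×6 boundary matrix has rank 3 and Smith normal form diag(1,1,1).

Boundary ∂_2: C_2 → C_1 sends each 2-simplex [p,q,r] to [q,r] − [p,r] + [p,q]. For instance
  ∂PQR = QR − PR + PQ,
  ∂PQS = QS − PS + PQ.
The 6×4 boundary matrix has rank 3 and Smith normal form diag(1,1,1).

Reading off H_k = ker ∂_k / im ∂_{k+1}:

  H_0: rank C_0 − rank ∂_1 = 4 − 3 = 1, and the invariant factors of ∂_1 are all 1, so H_0 = Z.
  H_1: rank ker ∂_1 − rank ∂_2 = (6 − 3) − 3 = 0, and the invariant factors of ∂_2 are all 1, so H_1 = 0.
  H_2: rank ker ∂_2 − rank ∂_3 = (4 − 3) − 0 = 1, and there is no ∂_3, so H_2 = Z.

H_0 ≅ Z,  H_1 = 0,  H_2 ≅ Z.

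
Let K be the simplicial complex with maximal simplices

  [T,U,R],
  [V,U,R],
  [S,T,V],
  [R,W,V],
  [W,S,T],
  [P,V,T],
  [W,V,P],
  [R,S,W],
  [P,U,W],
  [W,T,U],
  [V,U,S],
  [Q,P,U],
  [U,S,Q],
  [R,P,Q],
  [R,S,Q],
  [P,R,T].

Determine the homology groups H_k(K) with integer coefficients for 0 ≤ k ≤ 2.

H_0 ≅ Z,  H_1 ≅ Z^2,  H_2 ≅ Z.

Order the vertices as P < Q < R < S < T < U < V < W. Listing each simplex with vertices in this order, K has dimension 2 with simplices:

  0-simplices (8): P, Q, R, S, T, U, V, W
  1-simplices (24): PQ, PR, PT, PU, PV, PW, QR, QS, QU, RS, RT, RU, RV, RW, ST, SU, SV, SW, TU, TV, TW, UV, UW, VW
  2-simplices (16): PQR, PQU, PRT, PTV, PUW, PVW, QRS, QSU, RSW, RTU, RUV, RVW, STV, STW, SUV, TUW

so the chain groups are C_0 ≅ Z^8, C_1 ≅ Z^24, C_2 ≅ Z^16.

The boundary map ∂_1: C_1 → C_0 maps an edge to its endpoints' difference, ∂[p,q] = q − p.
This gives a 8×24 integer matrix of rank 7; reducing to Smith normal form yields diagonal entries (1,1,1,1,1,1,1).

The boundary map ∂_2: C_2 → C_1 acts by ∂[p,q,r] = [q,r] − [p,r] + [p,q]. For instance
  ∂PUW = UW − PW + PU,
  ∂RVW = VW − RW + RV.
The 24×16 boundary matrix has rank 15 and Smith normal form diag(1,1,1,1,1,1,1,1,1,1,1,1,1,1,1).

Computing H_k = (kernel of ∂_k) / (image of ∂_{k+1}):

  H_0: rank C_0 − rank ∂_1 = 8 − 7 = 1, and the invariant factors of ∂_1 are all 1, so H_0 = Z.
  H_1: rank ker ∂_1 − rank ∂_2 = (24 − 7) − 15 = 2, and the invariant factors of ∂_2 are all 1, so H_1 = Z^2.
  H_2: rank ker ∂_2 − rank ∂_3 = (16 − 15) − 0 = 1, and there is no ∂_3, so H_2 = Z.

As a check, the Euler characteristic is 8 − 24 + 16 = 0, which agrees with 1 − 2 + 1 = 0.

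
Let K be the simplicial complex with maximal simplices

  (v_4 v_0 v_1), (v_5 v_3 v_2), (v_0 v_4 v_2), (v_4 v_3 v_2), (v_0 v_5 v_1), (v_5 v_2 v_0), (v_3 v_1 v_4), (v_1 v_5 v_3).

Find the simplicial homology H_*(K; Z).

Fix the vertex order v_0 < v_1 < v_2 < v_3 < v_4 < v_5 and write every simplex with vertices in increasing order. Then dim K = 2 and the simplices of K are:

  0-simplices (6): [v_0], [v_1], [v_2], [v_3], [v_4], [v_5]
  1-simplices (12): [v_0,v_1], [v_0,v_2], [v_0,v_4], [v_0,v_5], [v_1,v_3], [v_1,v_4], [v_1,v_5], [v_2,v_3], [v_2,v_4], [v_2,v_5], [v_3,v_4], [v_3,v_5]
  2-simplices (8): [v_0,v_1,v_4], [v_0,v_1,v_5], [v_0,v_2,v_4], [v_0,v_2,v_5], [v_1,v_3,v_4], [v_1,v_3,v_5], [v_2,v_3,v_4], [v_2,v_3,v_5]

giving chain groups C_0 ≅ Z^6, C_1 ≅ Z^12, C_2 ≅ Z^8.

∂_1: C_1 → C_0 is given by ∂[p,q] = [q] − [p].
This gives a 6×12 integer matrix of rank 5; reducing to Smith normal form yields diagonal entries (1,1,1,1,1).

∂_2: C_2 → C_1 maps a triangle to the signed sum of its edges. For instance
  ∂[v_0,v_1,v_5] = [v_1,v_5] − [v_0,v_5] + [v_0,v_1],
  ∂[v_1,v_3,v_5] = [v_3,v_5] − [v_1,v_5] + [v_1,v_3].
The 12×8 boundary matrix has rank 7 and Smith normal form diag(1,1,1,1,1,1,1).

Computing H_k = (kernel of ∂_k) / (image of ∂_{k+1}):

  H_0: rank C_0 − rank ∂_1 = 6 − 5 = 1, and the invariant factors of ∂_1 are all 1, so H_0 ≅ Z.
  H_1: rank ker ∂_1 − rank ∂_2 = (12 − 5) − 7 = 0, and the invariant factors of ∂_2 are all 1, so H_1 ≅ 0.
  H_2: rank ker ∂_2 − rank ∂_3 = (8 − 7) − 0 = 1, and there is no ∂_3, so H_2 ≅ Z.

As a check, the Euler characteristic is 6 − 12 + 8 = 2, which agrees with 1 − 0 + 1 = 2.

H_0 ≅ Z,  H_1 = 0,  H_2 ≅ Z.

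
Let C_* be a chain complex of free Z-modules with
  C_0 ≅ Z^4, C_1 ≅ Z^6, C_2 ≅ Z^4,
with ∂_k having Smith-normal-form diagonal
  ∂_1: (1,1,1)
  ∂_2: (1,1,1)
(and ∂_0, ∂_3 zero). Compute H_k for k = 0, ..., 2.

H_0 = Z,  H_1 = 0,  H_2 = Z.

H_0: b_0 = 4 − 0 − 3 = 1; torsion from ∂_1 factors > 1: none. So H_0 = Z.
H_1: b_1 = 6 − 3 − 3 = 0; torsion from ∂_2 factors > 1: none. So H_1 = 0.
H_2: b_2 = 4 − 3 − 0 = 1; torsion from ∂_3 factors > 1: none. So H_2 = Z.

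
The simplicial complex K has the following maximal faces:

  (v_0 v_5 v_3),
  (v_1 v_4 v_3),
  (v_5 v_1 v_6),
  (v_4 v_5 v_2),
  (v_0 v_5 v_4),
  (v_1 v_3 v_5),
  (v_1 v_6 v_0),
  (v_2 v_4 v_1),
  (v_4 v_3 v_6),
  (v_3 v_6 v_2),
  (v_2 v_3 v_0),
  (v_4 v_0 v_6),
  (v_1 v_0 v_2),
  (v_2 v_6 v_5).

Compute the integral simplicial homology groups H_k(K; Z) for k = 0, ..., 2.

Take the total order v_0 < v_1 < v_2 < v_3 < v_4 < v_5 < v_6 on the vertex set. Then K (dimension 2) consists of the simplices:

  0-simplices (7): [v_0], [v_1], [v_2], [v_3], [v_4], [v_5], [v_6]
  1-simplices (21): (21 of them)
  2-simplices (14): (14 of them)

giving chain groups C_0 ≅ Z^7, C_1 ≅ Z^21, C_2 ≅ Z^14.

The boundary map ∂_1: C_1 → C_0 maps an edge to its endpoints' difference, ∂[p,q] = q − p. For instance
  ∂[v_1,v_3] = [v_3] − [v_1].
As a 7×21 matrix over Z this has rank 6, with invariant factors (1,1,1,1,1,1).

∂_2: C_2 → C_1 sends each 2-simplex [p,q,r] to [q,r] − [p,r] + [p,q]. For instance
  ∂[v_0,v_4,v_6] = [v_4,v_6] − [v_0,v_6] + [v_0,v_4],
  ∂[v_0,v_4,v_5] = [v_4,v_5] − [v_0,v_5] + [v_0,v_4].
As a 21×14 matrix over Z this has rank 13, with invariant factors (1,1,1,1,1,1,1,1,1,1,1,1,1).

Computing H_k = (kernel of ∂_k) / (image of ∂_{k+1}):

  H_0: rank C_0 − rank ∂_1 = 7 − 6 = 1, and the invariant factors of ∂_1 are all 1, so H_0 ≅ Z.
  H_1: rank ker ∂_1 − rank ∂_2 = (21 − 6) − 13 = 2, and the invariant factors of ∂_2 are all 1, so H_1 ≅ Z^2.
  H_2: rank ker ∂_2 − rank ∂_3 = (14 − 13) − 0 = 1, and there is no ∂_3, so H_2 ≅ Z.

As a check, the Euler characteristic is 7 − 21 + 14 = 0, which agrees with 1 − 2 + 1 = 0.

H_0 = Z,  H_1 = Z^2,  H_2 = Z.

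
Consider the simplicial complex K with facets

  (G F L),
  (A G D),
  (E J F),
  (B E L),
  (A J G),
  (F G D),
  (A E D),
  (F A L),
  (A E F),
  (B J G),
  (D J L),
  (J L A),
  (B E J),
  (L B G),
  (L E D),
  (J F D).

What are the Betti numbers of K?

Fix the vertex order A < B < D < E < F < G < J < L and write every simplex with vertices in increasing order. Then dim K = 2 and the simplices of K are:

  0-simplices (8): A, B, D, E, F, G, J, L
  1-simplices (24): AD, AE, AF, AG, AJ, AL, BE, BG, BJ, BL, DE, DF, DG, DJ, DL, EF, EJ, EL, FG, FJ, FL, GJ, GL, JL
  2-simplices (16): ADE, ADG, AEF, AFL, AGJ, AJL, BEJ, BEL, BGJ, BGL, DEL, DFG, DFJ, DJL, EFJ, FGL

giving chain groups C_0 ≅ Z^8, C_1 ≅ Z^24, C_2 ≅ Z^16.

Boundary ∂_1: C_1 → C_0 maps an edge to its endpoints' difference, ∂[p,q] = q − p.
The 8×24 boundary matrix has rank 7 and Smith normal form diag(1,1,1,1,1,1,1).

The boundary map ∂_2: C_2 → C_1 sends each 2-simplex [p,q,r] to [q,r] − [p,r] + [p,q]. For instance
  ∂DFJ = FJ − DJ + DF,
  ∂BEJ = EJ − BJ + BE.
The 24×16 boundary matrix has rank 15 and Smith normal form diag(1,1,1,1,1,1,1,1,1,1,1,1,1,1,1).

Now H_k = ker ∂_k / im ∂_{k+1}, so:

  H_0: rank C_0 − rank ∂_1 = 8 − 7 = 1, and the invariant factors of ∂_1 are all 1, so H_0 = Z.
  H_1: rank ker ∂_1 − rank ∂_2 = (24 − 7) − 15 = 2, and the invariant factors of ∂_2 are all 1, so H_1 = Z^2.
  H_2: rank ker ∂_2 − rank ∂_3 = (16 − 15) − 0 = 1, and there is no ∂_3, so H_2 = Z.

As a check, the Euler characteristic is 8 − 24 + 16 = 0, which agrees with 1 − 2 + 1 = 0.

Hence the Betti numbers are b_0 = 1, b_1 = 2, b_2 = 1.

b_0 = 1, b_1 = 2, b_2 = 1.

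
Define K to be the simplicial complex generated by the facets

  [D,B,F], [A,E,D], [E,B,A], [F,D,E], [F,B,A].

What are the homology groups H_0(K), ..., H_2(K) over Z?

H_0 = Z,  H_1 = Z,  H_2 = 0.

We work with the vertex ordering A < B < D < E < F. The simplices of K, each written with vertices in increasing order, are:

  0-simplices (5): A, B, D, E, F
  1-simplices (10): AB, AD, AE, AF, BD, BE, BF, DE, DF, EF
  2-simplices (5): ABE, ABF, ADE, BDF, DEF

giving chain groups C_0 ≅ Z^5, C_1 ≅ Z^10, C_2 ≅ Z^5.

∂_1: C_1 → C_0 maps an edge to its endpoints' difference, ∂[p,q] = q − p. For instance
  ∂EF = F − E.
The resulting 5×10 matrix has rank 4, and its Smith normal form has invariant factors (1,1,1,1).

∂_2: C_2 → C_1 acts by ∂[p,q,r] = [q,r] − [p,r] + [p,q]. For instance
  ∂ABE = BE − AE + AB,
  ∂DEF = EF − DF + DE.
The 10×5 boundary matrix has rank 5 and Smith normal form diag(1,1,1,1,1).

Now H_k = ker ∂_k / im ∂_{k+1}, so:

  H_0: rank C_0 − rank ∂_1 = 5 − 4 = 1, and the invariant factors of ∂_1 are all 1, so H_0 = Z.
  H_1: rank ker ∂_1 − rank ∂_2 = (10 − 4) − 5 = 1, and the invariant factors of ∂_2 are all 1, so H_1 = Z.
  H_2: rank ker ∂_2 − rank ∂_3 = (5 − 5) − 0 = 0, and there is no ∂_3, so H_2 = 0.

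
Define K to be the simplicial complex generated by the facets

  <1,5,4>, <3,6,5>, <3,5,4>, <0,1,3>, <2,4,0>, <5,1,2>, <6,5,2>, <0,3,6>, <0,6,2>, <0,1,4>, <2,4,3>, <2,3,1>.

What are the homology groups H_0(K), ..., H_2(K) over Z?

H_0 ≅ Z,  H_1 ≅ Z_2,  H_2 = 0.

K has 7 vertices, 18 edges, 12 triangles.
rank ∂_0 = 0, rank ∂_1 = 6 ⇒ b_0 = 7 − 0 − 6 = 1; all invariant factors of ∂_1 are 1 so no torsion. So H_0 = Z.
rank ∂_1 = 6, rank ∂_2 = 12 ⇒ b_1 = 18 − 6 − 12 = 0; ∂_2 has invariant factor(s) [2] giving torsion. So H_1 = Z_2.
rank ∂_2 = 12, rank ∂_3 = 0 ⇒ b_2 = 12 − 12 − 0 = 0. So H_2 = 0.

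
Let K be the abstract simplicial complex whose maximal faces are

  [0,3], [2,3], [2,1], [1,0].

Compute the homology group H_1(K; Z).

H_1 = Z.

We work with the vertex ordering 0 < 1 < 2 < 3. The simplices of K, each written with vertices in increasing order, are:

  0-simplices (4): [0], [1], [2], [3]
  1-simplices (4): [0,1], [0,3], [1,2], [2,3]

giving chain groups C_0 ≅ Z^4, C_1 ≅ Z^4.

Boundary ∂_1: C_1 → C_0 maps an edge to its endpoints' difference, ∂[p,q] = q − p. For instance
  ∂[0,1] = [1] − [0].
The 4×4 boundary matrix has rank 3 and Smith normal form diag(1,1,1).

Computing H_k = (kernel of ∂_k) / (image of ∂_{k+1}):

  H_1: rank ker ∂_1 − rank ∂_2 = (4 − 3) − 0 = 1, and there is no ∂_2, so H_1 ≅ Z.

(K is a triangulation of the circle S^1.)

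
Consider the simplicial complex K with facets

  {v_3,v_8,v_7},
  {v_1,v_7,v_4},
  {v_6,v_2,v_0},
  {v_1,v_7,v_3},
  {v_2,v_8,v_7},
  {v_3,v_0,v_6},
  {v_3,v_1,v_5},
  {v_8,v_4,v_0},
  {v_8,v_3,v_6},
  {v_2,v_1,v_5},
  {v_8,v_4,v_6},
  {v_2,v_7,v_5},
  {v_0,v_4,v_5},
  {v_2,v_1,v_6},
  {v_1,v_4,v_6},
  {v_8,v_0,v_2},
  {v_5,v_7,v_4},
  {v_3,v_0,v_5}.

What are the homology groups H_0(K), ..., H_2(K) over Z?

Take the total order v_0 < v_1 < v_2 < v_3 < v_4 < v_5 < v_6 < v_7 < v_8 on the vertex set. Then K (dimension 2) consists of the simplices:

  0-simplices (9): [v_0], [v_1], [v_2], [v_3], [v_4], [v_5], [v_6], [v_7], [v_8]
  1-simplices (27): (27 of them)
  2-simplices (18): (18 of them)

Hence C_0 ≅ Z^9, C_1 ≅ Z^27, C_2 ≅ Z^18.

Boundary ∂_1: C_1 → C_0 is given by ∂[p,q] = [q] − [p]. For instance
  ∂[v_0,v_6] = [v_6] − [v_0].
The 9×27 boundary matrix has rank 8 and Smith normal form diag(1,1,1,1,1,1,1,1).

Boundary ∂_2: C_2 → C_1 maps a triangle to the signed sum of its edges. For instance
  ∂[v_0,v_3,v_6] = [v_3,v_6] − [v_0,v_6] + [v_0,v_3],
  ∂[v_1,v_2,v_6] = [v_2,v_6] − [v_1,v_6] + [v_1,v_2].
As a 27×18 matrix over Z this has rank 18, with invariant factors (1,1,1,1,1,1,1,1,1,1,1,1,1,1,1,1,1,2).

Reading off H_k = ker ∂_k / im ∂_{k+1}:

  H_0: rank C_0 − rank ∂_1 = 9 − 8 = 1, and the invariant factors of ∂_1 are all 1, so H_0 ≅ Z.
  H_1: rank ker ∂_1 − rank ∂_2 = (27 − 8) − 18 = 1, and ∂_2 has invariant factor 2 > 1, so H_1 ≅ Z ⊕ Z/2.
  H_2: rank ker ∂_2 − rank ∂_3 = (18 − 18) − 0 = 0, and there is no ∂_3, so H_2 ≅ 0.

As a check, the Euler characteristic is 9 − 27 + 18 = 0, which agrees with 1 − 1 + 0 = 0.
(K is a triangulation of the Klein bottle.)

H_0 ≅ Z,  H_1 ≅ Z ⊕ Z/2,  H_2 = 0.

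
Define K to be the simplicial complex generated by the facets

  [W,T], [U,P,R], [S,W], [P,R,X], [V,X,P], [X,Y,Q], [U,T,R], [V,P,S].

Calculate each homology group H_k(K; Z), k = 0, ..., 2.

H_0 = Z,  H_1 = Z,  H_2 = 0.

Fix the vertex order P < Q < R < S < T < U < V < W < X < Y and write every simplex with vertices in increasing order. Then dim K = 2 and the simplices of K are:

  0-simplices (10): P, Q, R, S, T, U, V, W, X, Y
  1-simplices (16): PR, PS, PU, PV, PX, QX, QY, RT, RU, RX, SV, SW, TU, TW, VX, XY
  2-simplices (6): PRU, PRX, PSV, PVX, QXY, RTU

so the chain groups are C_0 ≅ Z^10, C_1 ≅ Z^16, C_2 ≅ Z^6.

Boundary ∂_1: C_1 → C_0 is given by ∂[p,q] = [q] − [p].
The resulting 10×16 matrix has rank 9, and its Smith normal form has invariant factors (1,1,1,1,1,1,1,1,1).

∂_2: C_2 → C_1 sends each 2-simplex [p,q,r] to [q,r] − [p,r] + [p,q]. For instance
  ∂PRU = RU − PU + PR,
  ∂PVX = VX − PX + PV.
The 16×6 boundary matrix has rank 6 and Smith normal form diag(1,1,1,1,1,1).

Now H_k = ker ∂_k / im ∂_{k+1}, so:

  H_0: rank C_0 − rank ∂_1 = 10 − 9 = 1, and the invariant factors of ∂_1 are all 1, so H_0 ≅ Z.
  H_1: rank ker ∂_1 − rank ∂_2 = (16 − 9) − 6 = 1, and the invariant factors of ∂_2 are all 1, so H_1 ≅ Z.
  H_2: rank ker ∂_2 − rank ∂_3 = (6 − 6) − 0 = 0, and there is no ∂_3, so H_2 ≅ 0.

As a check, the Euler characteristic is 10 − 16 + 6 = 0, which agrees with 1 − 1 + 0 = 0.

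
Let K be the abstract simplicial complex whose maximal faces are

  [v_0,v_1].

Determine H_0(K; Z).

H_0 ≅ Z.

Order the vertices as v_0 < v_1. Listing each simplex with vertices in this order, K has dimension 1 with simplices:

  0-simplices (2): [v_0], [v_1]
  1-simplices (1): [v_0,v_1]

giving chain groups C_0 ≅ Z^2, C_1 ≅ Z^1.

Boundary ∂_1: C_1 → C_0 maps an edge to its endpoints' difference, ∂[p,q] = q − p. For instance
  ∂[v_0,v_1] = [v_1] − [v_0].
The resulting 2×1 matrix has rank 1, and its Smith normal form has invariant factors (1).

Now H_k = ker ∂_k / im ∂_{k+1}, so:

  H_0: rank C_0 − rank ∂_1 = 2 − 1 = 1, and the invariant factors of ∂_1 are all 1, so H_0 = Z.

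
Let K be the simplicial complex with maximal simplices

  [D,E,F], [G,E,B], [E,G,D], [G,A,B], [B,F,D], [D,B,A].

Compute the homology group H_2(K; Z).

Take the total order A < B < D < E < F < G on the vertex set. Then K (dimension 2) consists of the simplices:

  0-simplices (6): A, B, D, E, F, G
  1-simplices (12): AB, AD, AG, BD, BE, BF, BG, DE, DF, DG, EF, EG
  2-simplices (6): ABD, ABG, BDF, BEG, DEF, DEG

Hence C_0 ≅ Z^6, C_1 ≅ Z^12, C_2 ≅ Z^6.

The boundary map ∂_1: C_1 → C_0 maps an edge to its endpoints' difference, ∂[p,q] = q − p. For instance
  ∂BE = E − B.
This gives a 6×12 integer matrix of rank 5; reducing to Smith normal form yields diagonal entries (1,1,1,1,1).

Boundary ∂_2: C_2 → C_1 acts by ∂[p,q,r] = [q,r] − [p,r] + [p,q]. For instance
  ∂BDF = DF − BF + BD,
  ∂ABG = BG − AG + AB.
The 12×6 boundary matrix has rank 6 and Smith normal form diag(1,1,1,1,1,1).

Reading off H_k = ker ∂_k / im ∂_{k+1}:

  H_2: rank ker ∂_2 − rank ∂_3 = (6 − 6) − 0 = 0, and there is no ∂_3, so H_2 ≅ 0.

H_2 ≅ 0.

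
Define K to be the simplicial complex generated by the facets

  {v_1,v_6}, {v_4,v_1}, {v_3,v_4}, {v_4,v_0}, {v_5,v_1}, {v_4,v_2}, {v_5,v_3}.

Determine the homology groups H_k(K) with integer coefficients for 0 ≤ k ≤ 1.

H_0 ≅ Z,  H_1 ≅ Z.

K has 7 vertices, 7 edges.
rank ∂_0 = 0, rank ∂_1 = 6 ⇒ b_0 = 7 − 0 − 6 = 1; all invariant factors of ∂_1 are 1 so no torsion. So H_0 ≅ Z.
rank ∂_1 = 6, rank ∂_2 = 0 ⇒ b_1 = 7 − 6 − 0 = 1. So H_1 ≅ Z.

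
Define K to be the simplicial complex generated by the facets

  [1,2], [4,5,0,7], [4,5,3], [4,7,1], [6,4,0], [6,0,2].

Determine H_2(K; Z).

H_2 ≅ 0.

Take the total order 0 < 1 < 2 < 3 < 4 < 5 < 6 < 7 on the vertex set. Then K (dimension 3) consists of the simplices:

  0-simplices (8): [0], [1], [2], [3], [4], [5], [6], [7]
  1-simplices (15): [0,2], [0,4], [0,5], [0,6], [0,7], [1,2], [1,4], [1,7], [2,6], [3,4], [3,5], [4,5], [4,6], [4,7], [5,7]
  2-simplices (8): [0,2,6], [0,4,5], [0,4,6], [0,4,7], [0,5,7], [1,4,7], [3,4,5], [4,5,7]
  3-simplices (1): [0,4,5,7]

giving chain groups C_0 ≅ Z^8, C_1 ≅ Z^15, C_2 ≅ Z^8, C_3 ≅ Z^1.

Boundary ∂_1: C_1 → C_0 maps an edge to its endpoints' difference, ∂[p,q] = q − p. For instance
  ∂[1,4] = [4] − [1].
As a 8×15 matrix over Z this has rank 7, with invariant factors (1,1,1,1,1,1,1).

∂_2: C_2 → C_1 maps a triangle to the signed sum of its edges. For instance
  ∂[1,4,7] = [4,7] − [1,7] + [1,4],
  ∂[0,4,5] = [4,5] − [0,5] + [0,4].
The resulting 15×8 matrix has rank 7, and its Smith normal form has invariant factors (1,1,1,1,1,1,1).

∂_3: C_3 → C_2 sends each 3-simplex σ to the alternating sum Σ_i (−1)^i (σ with its i-th vertex removed). For instance
  ∂[0,4,5,7] = [4,5,7] − [0,5,7] + [0,4,7] − [0,4,5].
The resulting 8×1 matrix has rank 1, and its Smith normal form has invariant factors (1).

Reading off H_k = ker ∂_k / im ∂_{k+1}:

  H_2: rank ker ∂_2 − rank ∂_3 = (8 − 7) − 1 = 0, and the invariant factors of ∂_3 are all 1, so H_2 = 0.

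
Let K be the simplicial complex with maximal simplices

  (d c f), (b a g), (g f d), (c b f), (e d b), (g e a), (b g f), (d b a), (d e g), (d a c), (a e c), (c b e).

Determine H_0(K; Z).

Order the vertices as a < b < c < d < e < f < g. Listing each simplex with vertices in this order, K has dimension 2 with simplices:

  0-simplices (7): a, b, c, d, e, f, g
  1-simplices (18): ab, ac, ad, ae, ag, bc, bd, be, bf, bg, cd, ce, cf, de, df, dg, eg, fg
  2-simplices (12): abd, abg, acd, ace, aeg, bce, bcf, bde, bfg, cdf, deg, dfg

so the chain groups are C_0 ≅ Z^7, C_1 ≅ Z^18, C_2 ≅ Z^12.

Boundary ∂_1: C_1 → C_0 is given by ∂[p,q] = [q] − [p]. For instance
  ∂cf = f − c.
This gives a 7×18 integer matrix of rank 6; reducing to Smith normal form yields diagonal entries (1,1,1,1,1,1).

∂_2: C_2 → C_1 maps a triangle to the signed sum of its edges. For instance
  ∂acd = cd − ad + ac,
  ∂bfg = fg − bg + bf.
The resulting 18×12 matrix has rank 12, and its Smith normal form has invariant factors (1,1,1,1,1,1,1,1,1,1,1,2).

From H_k ≅ ker(∂_k) / im(∂_{k+1}) we obtain:

  H_0: rank C_0 − rank ∂_1 = 7 − 6 = 1, and the invariant factors of ∂_1 are all 1, so H_0 ≅ Z.

H_0 ≅ Z.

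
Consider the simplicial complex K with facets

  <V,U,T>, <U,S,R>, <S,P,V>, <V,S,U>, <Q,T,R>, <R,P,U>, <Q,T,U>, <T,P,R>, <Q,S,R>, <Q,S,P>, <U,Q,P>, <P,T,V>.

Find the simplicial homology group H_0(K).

H_0 = Z.

Take the total order P < Q < R < S < T < U < V on the vertex set. Then K (dimension 2) consists of the simplices:

  0-simplices (7): P, Q, R, S, T, U, V
  1-simplices (18): PQ, PR, PS, PT, PU, PV, QR, QS, QT, QU, RS, RT, RU, SU, SV, TU, TV, UV
  2-simplices (12): PQS, PQU, PRT, PRU, PSV, PTV, QRS, QRT, QTU, RSU, SUV, TUV

giving chain groups C_0 ≅ Z^7, C_1 ≅ Z^18, C_2 ≅ Z^12.

The boundary map ∂_1: C_1 → C_0 maps an edge to its endpoints' difference, ∂[p,q] = q − p.
As a 7×18 matrix over Z this has rank 6, with invariant factors (1,1,1,1,1,1).

The boundary map ∂_2: C_2 → C_1 maps a triangle to the signed sum of its edges. For instance
  ∂RSU = SU − RU + RS,
  ∂PRU = RU − PU + PR.
The resulting 18×12 matrix has rank 12, and its Smith normal form has invariant factors (1,1,1,1,1,1,1,1,1,1,1,2).

From H_k ≅ ker(∂_k) / im(∂_{k+1}) we obtain:

  H_0: rank C_0 − rank ∂_1 = 7 − 6 = 1, and the invariant factors of ∂_1 are all 1, so H_0 ≅ Z.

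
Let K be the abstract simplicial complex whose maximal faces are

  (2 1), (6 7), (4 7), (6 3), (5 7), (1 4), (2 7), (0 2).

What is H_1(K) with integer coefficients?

H_1 ≅ Z.

We work with the vertex ordering 0 < 1 < 2 < 3 < 4 < 5 < 6 < 7. The simplices of K, each written with vertices in increasing order, are:

  0-simplices (8): [0], [1], [2], [3], [4], [5], [6], [7]
  1-simplices (8): [0,2], [1,2], [1,4], [2,7], [3,6], [4,7], [5,7], [6,7]

so the chain groups are C_0 ≅ Z^8, C_1 ≅ Z^8.

Boundary ∂_1: C_1 → C_0 maps an edge to its endpoints' difference, ∂[p,q] = q − p.
The resulting 8×8 matrix has rank 7, and its Smith normal form has invariant factors (1,1,1,1,1,1,1).

Now H_k = ker ∂_k / im ∂_{k+1}, so:

  H_1: rank ker ∂_1 − rank ∂_2 = (8 − 7) − 0 = 1, and there is no ∂_2, so H_1 ≅ Z.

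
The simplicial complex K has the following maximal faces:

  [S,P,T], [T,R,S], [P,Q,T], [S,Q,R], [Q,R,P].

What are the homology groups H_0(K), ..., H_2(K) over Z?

We work with the vertex ordering P < Q < R < S < T. The simplices of K, each written with vertices in increasing order, are:

  0-simplices (5): P, Q, R, S, T
  1-simplices (10): PQ, PR, PS, PT, QR, QS, QT, RS, RT, ST
  2-simplices (5): PQR, PQT, PST, QRS, RST

Hence C_0 ≅ Z^5, C_1 ≅ Z^10, C_2 ≅ Z^5.

∂_1: C_1 → C_0 sends each edge [p,q] (with p < q) to q − p.
The 5×10 boundary matrix has rank 4 and Smith normal form diag(1,1,1,1).

The boundary map ∂_2: C_2 → C_1 maps a triangle to the signed sum of its edges. For instance
  ∂PST = ST − PT + PS,
  ∂RST = ST − RT + RS.
The resulting 10×5 matrix has rank 5, and its Smith normal form has invariant factors (1,1,1,1,1).

Computing H_k = (kernel of ∂_k) / (image of ∂_{k+1}):

  H_0: rank C_0 − rank ∂_1 = 5 − 4 = 1, and the invariant factors of ∂_1 are all 1, so H_0 = Z.
  H_1: rank ker ∂_1 − rank ∂_2 = (10 − 4) − 5 = 1, and the invariant factors of ∂_2 are all 1, so H_1 = Z.
  H_2: rank ker ∂_2 − rank ∂_3 = (5 − 5) − 0 = 0, and there is no ∂_3, so H_2 = 0.

H_0 = Z,  H_1 = Z,  H_2 = 0.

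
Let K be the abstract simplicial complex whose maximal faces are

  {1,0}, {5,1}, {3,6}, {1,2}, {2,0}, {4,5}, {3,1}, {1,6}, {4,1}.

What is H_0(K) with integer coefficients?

Take the total order 0 < 1 < 2 < 3 < 4 < 5 < 6 on the vertex set. Then K (dimension 1) consists of the simplices:

  0-simplices (7): [0], [1], [2], [3], [4], [5], [6]
  1-simplices (9): [0,1], [0,2], [1,2], [1,3], [1,4], [1,5], [1,6], [3,6], [4,5]

so the chain groups are C_0 ≅ Z^7, C_1 ≅ Z^9.

The boundary map ∂_1: C_1 → C_0 maps an edge to its endpoints' difference, ∂[p,q] = q − p. For instance
  ∂[0,2] = [2] − [0].
The resulting 7×9 matrix has rank 6, and its Smith normal form has invariant factors (1,1,1,1,1,1).

From H_k ≅ ker(∂_k) / im(∂_{k+1}) we obtain:

  H_0: rank C_0 − rank ∂_1 = 7 − 6 = 1, and the invariant factors of ∂_1 are all 1, so H_0 ≅ Z.

(K is a triangulation of a wedge of 3 circles.)

H_0 = Z.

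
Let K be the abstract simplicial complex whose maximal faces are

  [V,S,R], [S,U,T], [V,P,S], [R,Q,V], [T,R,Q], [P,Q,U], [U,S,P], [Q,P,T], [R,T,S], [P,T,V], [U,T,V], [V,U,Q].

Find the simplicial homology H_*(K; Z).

H_0 = Z,  H_1 = Z/2Z,  H_2 = 0.

Take the total order P < Q < R < S < T < U < V on the vertex set. Then K (dimension 2) consists of the simplices:

  0-simplices (7): P, Q, R, S, T, U, V
  1-simplices (18): PQ, PS, PT, PU, PV, QR, QT, QU, QV, RS, RT, RV, ST, SU, SV, TU, TV, UV
  2-simplices (12): PQT, PQU, PSU, PSV, PTV, QRT, QRV, QUV, RST, RSV, STU, TUV

Hence C_0 ≅ Z^7, C_1 ≅ Z^18, C_2 ≅ Z^12.

The boundary map ∂_1: C_1 → C_0 is given by ∂[p,q] = [q] − [p]. For instance
  ∂QV = V − Q.
The 7×18 boundary matrix has rank 6 and Smith normal form diag(1,1,1,1,1,1).

∂_2: C_2 → C_1 maps a triangle to the signed sum of its edges. For instance
  ∂QRV = RV − QV + QR,
  ∂PSU = SU − PU + PS.
The resulting 18×12 matrix has rank 12, and its Smith normal form has invariant factors (1,1,1,1,1,1,1,1,1,1,1,2).

Reading off H_k = ker ∂_k / im ∂_{k+1}:

  H_0: rank C_0 − rank ∂_1 = 7 − 6 = 1, and the invariant factors of ∂_1 are all 1, so H_0 = Z.
  H_1: rank ker ∂_1 − rank ∂_2 = (18 − 6) − 12 = 0, and ∂_2 has invariant factor 2 > 1, so H_1 = Z/2Z.
  H_2: rank ker ∂_2 − rank ∂_3 = (12 − 12) − 0 = 0, and there is no ∂_3, so H_2 = 0.

As a check, the Euler characteristic is 7 − 18 + 12 = 1, which agrees with 1 − 0 + 0 = 1.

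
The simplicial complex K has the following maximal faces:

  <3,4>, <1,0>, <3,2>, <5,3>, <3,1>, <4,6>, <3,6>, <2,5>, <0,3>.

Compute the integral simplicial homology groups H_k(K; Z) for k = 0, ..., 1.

Order the vertices as 0 < 1 < 2 < 3 < 4 < 5 < 6. Listing each simplex with vertices in this order, K has dimension 1 with simplices:

  0-simplices (7): [0], [1], [2], [3], [4], [5], [6]
  1-simplices (9): [0,1], [0,3], [1,3], [2,3], [2,5], [3,4], [3,5], [3,6], [4,6]

Hence C_0 ≅ Z^7, C_1 ≅ Z^9.

∂_1: C_1 → C_0 maps an edge to its endpoints' difference, ∂[p,q] = q − p.
The 7×9 boundary matrix has rank 6 and Smith normal form diag(1,1,1,1,1,1).

Computing H_k = (kernel of ∂_k) / (image of ∂_{k+1}):

  H_0: rank C_0 − rank ∂_1 = 7 − 6 = 1, and the invariant factors of ∂_1 are all 1, so H_0 ≅ Z.
  H_1: rank ker ∂_1 − rank ∂_2 = (9 − 6) − 0 = 3, and there is no ∂_2, so H_1 ≅ Z^3.

As a check, the Euler characteristic is 7 − 9 = -2, which agrees with 1 − 3 = -2.

H_0 ≅ Z,  H_1 ≅ Z^3.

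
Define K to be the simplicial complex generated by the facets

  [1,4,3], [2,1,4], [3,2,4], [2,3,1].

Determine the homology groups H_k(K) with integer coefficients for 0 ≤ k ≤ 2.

H_0 = Z,  H_1 = 0,  H_2 = Z.

K has 4 vertices, 6 edges, 4 triangles.
rank ∂_0 = 0, rank ∂_1 = 3 ⇒ b_0 = 4 − 0 − 3 = 1; all invariant factors of ∂_1 are 1 so no torsion. So H_0 ≅ Z.
rank ∂_1 = 3, rank ∂_2 = 3 ⇒ b_1 = 6 − 3 − 3 = 0; all invariant factors of ∂_2 are 1 so no torsion. So H_1 ≅ 0.
rank ∂_2 = 3, rank ∂_3 = 0 ⇒ b_2 = 4 − 3 − 0 = 1. So H_2 ≅ Z.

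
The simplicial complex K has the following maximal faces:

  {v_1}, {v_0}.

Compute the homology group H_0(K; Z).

Order the vertices as v_0 < v_1. Listing each simplex with vertices in this order, K has dimension 0 with simplices:

  0-simplices (2): [v_0], [v_1]

giving chain groups C_0 ≅ Z^2.

Now H_k = ker ∂_k / im ∂_{k+1}, so:

  H_0: rank C_0 − rank ∂_1 = 2 − 0 = 2, and there is no ∂_1, so H_0 = Z^2.

H_0 ≅ Z^2.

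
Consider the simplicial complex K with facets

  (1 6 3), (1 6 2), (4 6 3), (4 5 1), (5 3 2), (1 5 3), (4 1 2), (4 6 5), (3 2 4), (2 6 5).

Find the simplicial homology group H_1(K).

H_1 ≅ Z/2.

K has 6 vertices, 15 edges, 10 triangles.
rank ∂_1 = 5, rank ∂_2 = 10 ⇒ b_1 = 15 − 5 − 10 = 0; ∂_2 has invariant factor(s) [2] giving torsion. So H_1 ≅ Z/2.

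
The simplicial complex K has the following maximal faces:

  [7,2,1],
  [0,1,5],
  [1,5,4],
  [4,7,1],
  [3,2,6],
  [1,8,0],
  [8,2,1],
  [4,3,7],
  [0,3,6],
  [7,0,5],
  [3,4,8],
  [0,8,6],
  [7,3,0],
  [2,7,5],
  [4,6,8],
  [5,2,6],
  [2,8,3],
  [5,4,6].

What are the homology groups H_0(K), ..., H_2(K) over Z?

We work with the vertex ordering 0 < 1 < 2 < 3 < 4 < 5 < 6 < 7 < 8. The simplices of K, each written with vertices in increasing order, are:

  0-simplices (9): [0], [1], [2], [3], [4], [5], [6], [7], [8]
  1-simplices (27): (27 of them)
  2-simplices (18): [0,1,5], [0,1,8], [0,3,6], [0,3,7], [0,5,7], [0,6,8], [1,2,7], [1,2,8], [1,4,5], [1,4,7], [2,3,6], [2,3,8], [2,5,6], [2,5,7], [3,4,7], [3,4,8], [4,5,6], [4,6,8]

giving chain groups C_0 ≅ Z^9, C_1 ≅ Z^27, C_2 ≅ Z^18.

∂_1: C_1 → C_0 is given by ∂[p,q] = [q] − [p]. For instance
  ∂[4,8] = [8] − [4].
The resulting 9×27 matrix has rank 8, and its Smith normal form has invariant factors (1,1,1,1,1,1,1,1).

∂_2: C_2 → C_1 maps a triangle to the signed sum of its edges. For instance
  ∂[4,5,6] = [5,6] − [4,6] + [4,5],
  ∂[0,3,6] = [3,6] − [0,6] + [0,3].
As a 27×18 matrix over Z this has rank 18, with invariant factors (1,1,1,1,1,1,1,1,1,1,1,1,1,1,1,1,1,2).

Reading off H_k = ker ∂_k / im ∂_{k+1}:

  H_0: rank C_0 − rank ∂_1 = 9 − 8 = 1, and the invariant factors of ∂_1 are all 1, so H_0 = Z.
  H_1: rank ker ∂_1 − rank ∂_2 = (27 − 8) − 18 = 1, and ∂_2 has invariant factor 2 > 1, so H_1 = Z ⊕ Z/2.
  H_2: rank ker ∂_2 − rank ∂_3 = (18 − 18) − 0 = 0, and there is no ∂_3, so H_2 = 0.

H_0 ≅ Z,  H_1 ≅ Z ⊕ Z/2,  H_2 = 0.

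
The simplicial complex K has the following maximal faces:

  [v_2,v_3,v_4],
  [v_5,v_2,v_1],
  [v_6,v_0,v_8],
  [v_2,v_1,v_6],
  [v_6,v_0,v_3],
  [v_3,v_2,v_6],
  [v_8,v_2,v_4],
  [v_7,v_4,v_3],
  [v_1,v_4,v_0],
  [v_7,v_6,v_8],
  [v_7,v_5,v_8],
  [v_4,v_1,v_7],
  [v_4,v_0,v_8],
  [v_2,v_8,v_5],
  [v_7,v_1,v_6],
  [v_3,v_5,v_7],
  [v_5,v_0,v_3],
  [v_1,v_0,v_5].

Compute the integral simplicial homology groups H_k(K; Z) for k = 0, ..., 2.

We work with the vertex ordering v_0 < v_1 < v_2 < v_3 < v_4 < v_5 < v_6 < v_7 < v_8. The simplices of K, each written with vertices in increasing order, are:

  0-simplices (9): [v_0], [v_1], [v_2], [v_3], [v_4], [v_5], [v_6], [v_7], [v_8]
  1-simplices (27): (27 of them)
  2-simplices (18): (18 of them)

so the chain groups are C_0 ≅ Z^9, C_1 ≅ Z^27, C_2 ≅ Z^18.

∂_1: C_1 → C_0 maps an edge to its endpoints' difference, ∂[p,q] = q − p. For instance
  ∂[v_1,v_4] = [v_4] − [v_1].
As a 9×27 matrix over Z this has rank 8, with invariant factors (1,1,1,1,1,1,1,1).

∂_2: C_2 → C_1 sends each 2-simplex [p,q,r] to [q,r] − [p,r] + [p,q]. For instance
  ∂[v_6,v_7,v_8] = [v_7,v_8] − [v_6,v_8] + [v_6,v_7],
  ∂[v_5,v_7,v_8] = [v_7,v_8] − [v_5,v_8] + [v_5,v_7].
This gives a 27×18 integer matrix of rank 17; reducing to Smith normal form yields diagonal entries (1,1,1,1,1,1,1,1,1,1,1,1,1,1,1,1,1).

Now H_k = ker ∂_k / im ∂_{k+1}, so:

  H_0: rank C_0 − rank ∂_1 = 9 − 8 = 1, and the invariant factors of ∂_1 are all 1, so H_0 ≅ Z.
  H_1: rank ker ∂_1 − rank ∂_2 = (27 − 8) − 17 = 2, and the invariant factors of ∂_2 are all 1, so H_1 ≅ Z^2.
  H_2: rank ker ∂_2 − rank ∂_3 = (18 − 17) − 0 = 1, and there is no ∂_3, so H_2 ≅ Z.

As a check, the Euler characteristic is 9 − 27 + 18 = 0, which agrees with 1 − 2 + 1 = 0.

H_0 ≅ Z,  H_1 ≅ Z^2,  H_2 ≅ Z.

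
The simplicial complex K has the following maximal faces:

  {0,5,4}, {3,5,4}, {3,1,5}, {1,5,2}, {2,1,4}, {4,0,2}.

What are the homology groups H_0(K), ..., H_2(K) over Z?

Take the total order 0 < 1 < 2 < 3 < 4 < 5 on the vertex set. Then K (dimension 2) consists of the simplices:

  0-simplices (6): [0], [1], [2], [3], [4], [5]
  1-simplices (12): [0,2], [0,4], [0,5], [1,2], [1,3], [1,4], [1,5], [2,4], [2,5], [3,4], [3,5], [4,5]
  2-simplices (6): [0,2,4], [0,4,5], [1,2,4], [1,2,5], [1,3,5], [3,4,5]

giving chain groups C_0 ≅ Z^6, C_1 ≅ Z^12, C_2 ≅ Z^6.

Boundary ∂_1: C_1 → C_0 is given by ∂[p,q] = [q] − [p].
As a 6×12 matrix over Z this has rank 5, with invariant factors (1,1,1,1,1).

∂_2: C_2 → C_1 acts by ∂[p,q,r] = [q,r] − [p,r] + [p,q]. For instance
  ∂[0,4,5] = [4,5] − [0,5] + [0,4],
  ∂[3,4,5] = [4,5] − [3,5] + [3,4].
As a 12×6 matrix over Z this has rank 6, with invariant factors (1,1,1,1,1,1).

From H_k ≅ ker(∂_k) / im(∂_{k+1}) we obtain:

  H_0: rank C_0 − rank ∂_1 = 6 − 5 = 1, and the invariant factors of ∂_1 are all 1, so H_0 ≅ Z.
  H_1: rank ker ∂_1 − rank ∂_2 = (12 − 5) − 6 = 1, and the invariant factors of ∂_2 are all 1, so H_1 ≅ Z.
  H_2: rank ker ∂_2 − rank ∂_3 = (6 − 6) − 0 = 0, and there is no ∂_3, so H_2 ≅ 0.

(K is a triangulation of the cylinder S^1 x I.)

H_0 ≅ Z,  H_1 ≅ Z,  H_2 = 0.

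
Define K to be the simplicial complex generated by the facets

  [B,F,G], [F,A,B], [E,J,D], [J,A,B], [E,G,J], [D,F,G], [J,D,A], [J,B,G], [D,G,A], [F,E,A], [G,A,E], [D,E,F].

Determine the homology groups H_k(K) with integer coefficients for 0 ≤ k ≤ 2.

Fix the vertex order A < B < D < E < F < G < J and write every simplex with vertices in increasing order. Then dim K = 2 and the simplices of K are:

  0-simplices (7): A, B, D, E, F, G, J
  1-simplices (18): AB, AD, AE, AF, AG, AJ, BF, BG, BJ, DE, DF, DG, DJ, EF, EG, EJ, FG, GJ
  2-simplices (12): ABF, ABJ, ADG, ADJ, AEF, AEG, BFG, BGJ, DEF, DEJ, DFG, EGJ

Hence C_0 ≅ Z^7, C_1 ≅ Z^18, C_2 ≅ Z^12.

The boundary map ∂_1: C_1 → C_0 maps an edge to its endpoints' difference, ∂[p,q] = q − p. For instance
  ∂DJ = J − D.
The resulting 7×18 matrix has rank 6, and its Smith normal form has invariant factors (1,1,1,1,1,1).

The boundary map ∂_2: C_2 → C_1 acts by ∂[p,q,r] = [q,r] − [p,r] + [p,q]. For instance
  ∂ADG = DG − AG + AD,
  ∂ABF = BF − AF + AB.
This gives a 18×12 integer matrix of rank 12; reducing to Smith normal form yields diagonal entries (1,1,1,1,1,1,1,1,1,1,1,2).

Now H_k = ker ∂_k / im ∂_{k+1}, so:

  H_0: rank C_0 − rank ∂_1 = 7 − 6 = 1, and the invariant factors of ∂_1 are all 1, so H_0 = Z.
  H_1: rank ker ∂_1 − rank ∂_2 = (18 − 6) − 12 = 0, and ∂_2 has invariant factor 2 > 1, so H_1 = Z/2.
  H_2: rank ker ∂_2 − rank ∂_3 = (12 − 12) − 0 = 0, and there is no ∂_3, so H_2 = 0.

As a check, the Euler characteristic is 7 − 18 + 12 = 1, which agrees with 1 − 0 + 0 = 1.

H_0 = Z,  H_1 = Z/2,  H_2 = 0.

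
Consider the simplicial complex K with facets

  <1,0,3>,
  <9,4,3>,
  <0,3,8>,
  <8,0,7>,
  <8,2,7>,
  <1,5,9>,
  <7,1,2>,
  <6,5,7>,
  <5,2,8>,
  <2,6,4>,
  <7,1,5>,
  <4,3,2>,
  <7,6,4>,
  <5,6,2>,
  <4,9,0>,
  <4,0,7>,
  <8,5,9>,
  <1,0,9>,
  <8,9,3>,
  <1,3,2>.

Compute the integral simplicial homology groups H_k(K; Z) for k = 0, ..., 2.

H_0 ≅ Z,  H_1 ≅ Z ⊕ Z/2,  H_2 = 0.

Order the vertices as 0 < 1 < 2 < 3 < 4 < 5 < 6 < 7 < 8 < 9. Listing each simplex with vertices in this order, K has dimension 2 with simplices:

  0-simplices (10): [0], [1], [2], [3], [4], [5], [6], [7], [8], [9]
  1-simplices (30): (30 of them)
  2-simplices (20): (20 of them)

giving chain groups C_0 ≅ Z^10, C_1 ≅ Z^30, C_2 ≅ Z^20.

Boundary ∂_1: C_1 → C_0 is given by ∂[p,q] = [q] − [p].
This gives a 10×30 integer matrix of rank 9; reducing to Smith normal form yields diagonal entries (1,1,1,1,1,1,1,1,1).

Boundary ∂_2: C_2 → C_1 acts by ∂[p,q,r] = [q,r] − [p,r] + [p,q]. For instance
  ∂[0,7,8] = [7,8] − [0,8] + [0,7],
  ∂[1,2,7] = [2,7] − [1,7] + [1,2].
This gives a 30×20 integer matrix of rank 20; reducing to Smith normal form yields diagonal entries (1,1,1,1,1,1,1,1,1,1,1,1,1,1,1,1,1,1,1,2).

From H_k ≅ ker(∂_k) / im(∂_{k+1}) we obtain:

  H_0: rank C_0 − rank ∂_1 = 10 − 9 = 1, and the invariant factors of ∂_1 are all 1, so H_0 ≅ Z.
  H_1: rank ker ∂_1 − rank ∂_2 = (30 − 9) − 20 = 1, and ∂_2 has invariant factor 2 > 1, so H_1 ≅ Z ⊕ Z/2.
  H_2: rank ker ∂_2 − rank ∂_3 = (20 − 20) − 0 = 0, and there is no ∂_3, so H_2 ≅ 0.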